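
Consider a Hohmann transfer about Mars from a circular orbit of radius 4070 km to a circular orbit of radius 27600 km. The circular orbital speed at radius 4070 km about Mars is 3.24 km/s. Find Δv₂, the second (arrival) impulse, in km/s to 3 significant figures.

From the circular-orbit relation v² = μ/r at r = 4070 km: μ = v²r = (3.24)² × 4070 = 42725.2 km³/s².
Transfer-ellipse semi-major axis a_t = (r₁ + r₂)/2 = (4070 + 27600)/2 = 15835 km.
On the circular orbit at r = 27600 km, v_c = √(μ/r) = 1.2442 km/s.
Vis-viva on the transfer ellipse at r = 27600 km gives v_t = √[μ(2/r − 1/a_t)] = 0.63078 km/s.
Δv₂ = |v_t − v_c| = |0.63078 − 1.2442| = 0.6134 km/s.

Δv₂ = 0.613 km/s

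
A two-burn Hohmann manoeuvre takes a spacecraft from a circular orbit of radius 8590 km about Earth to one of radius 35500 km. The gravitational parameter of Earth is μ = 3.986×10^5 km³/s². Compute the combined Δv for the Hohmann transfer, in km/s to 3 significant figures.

The Hohmann ellipse has a_t = (r₁ + r₂)/2 = 22045 km.
Circular speed at r₁: v₁ = √(μ/r₁) = √(3.986×10^5/8590) = 6.81196 km/s.
On the transfer ellipse at r₁, v² = μ(2/r − 1/a) gives v_p = √[μ(2/r₁ − 1/a_t)] = 8.64433 km/s.
First burn Δv₁ = |v_p − v₁| = 1.8324 km/s.
At r₂, v₂ = √(μ/r₂) = 3.35085 km/s.
Transfer-orbit speed at r₂: v_a = √[μ(2/r₂ − 1/a_t)] = 2.09168 km/s.
Second burn Δv₂ = |v₂ − v_a| = 1.2592 km/s.
Total Δv = Δv₁ + Δv₂ = 3.092 km/s.

Δv = 3.09 km/s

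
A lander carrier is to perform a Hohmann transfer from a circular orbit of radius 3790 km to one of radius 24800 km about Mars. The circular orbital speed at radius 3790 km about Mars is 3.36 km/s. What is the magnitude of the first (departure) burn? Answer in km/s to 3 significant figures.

From the circular-orbit relation v² = μ/r at r = 3790 km: μ = v²r = (3.36)² × 3790 = 42787.6 km³/s².
Semi-major axis of the transfer orbit: a_t = (3790 + 24800)/2 = 14295 km.
On the circular orbit at r = 3790 km, v_c = √(μ/r) = 3.360 km/s.
Vis-viva on the transfer ellipse at r = 3790 km gives v_t = √[μ(2/r − 1/a_t)] = 4.426 km/s.
Δv₁ = |v_t − v_c| = |4.426 − 3.360| = 1.066 km/s.

Δv₁ = 1.07 km/s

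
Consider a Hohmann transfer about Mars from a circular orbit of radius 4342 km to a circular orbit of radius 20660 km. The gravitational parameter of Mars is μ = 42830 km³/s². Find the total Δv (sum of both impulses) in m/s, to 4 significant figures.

The Hohmann ellipse has a_t = (r₁ + r₂)/2 = 12501 km.
Circular speed at r₁: v₁ = √(μ/r₁) = √(42830/4342) = 3.1407 km/s.
On the transfer ellipse at r₁, v² = μ(2/r − 1/a) gives v_p = √[μ(2/r₁ − 1/a_t)] = 4.0376 km/s.
First burn Δv₁ = |v_p − v₁| = 0.8969 km/s.
At r₂, v₂ = √(μ/r₂) = 1.43982 km/s.
Transfer-orbit speed at r₂: v_a = √[μ(2/r₂ − 1/a_t)] = 0.848558 km/s.
Second burn Δv₂ = |v₂ − v_a| = 0.5913 km/s.
Δv = Δv₁ + Δv₂ = 0.8969 + 0.5913 = 1.488 km/s.

Δv = 1488 m/s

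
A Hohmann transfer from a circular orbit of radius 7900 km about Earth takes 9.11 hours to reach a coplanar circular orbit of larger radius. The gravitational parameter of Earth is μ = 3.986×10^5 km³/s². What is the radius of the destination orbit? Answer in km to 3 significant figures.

Transfer time t = 9.11 hours = 32796 s, and t = π√(a_t³/μ).
So a_t = (μ t²/π²)^(1/3) = (3.986×10^5 × (32796)² / π²)^(1/3) = 35153 km.
Since a_t = (r₁ + r₂)/2, r₂ = 2a_t − r₁ = 2×35153 − 7900 = 62406 km.

r₂ = 62400 km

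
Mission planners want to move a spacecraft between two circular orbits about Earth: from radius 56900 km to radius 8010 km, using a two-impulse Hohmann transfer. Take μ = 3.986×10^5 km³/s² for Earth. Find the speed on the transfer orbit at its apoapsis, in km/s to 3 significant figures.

The Hohmann ellipse has a_t = (r₁ + r₂)/2 = 32455 km.
The apoapsis of the transfer ellipse is at r = 56900 km.
From the vis-viva equation, v = √[μ(2/r − 1/a_t)] = 1.315 km/s.

v = 1.31 km/s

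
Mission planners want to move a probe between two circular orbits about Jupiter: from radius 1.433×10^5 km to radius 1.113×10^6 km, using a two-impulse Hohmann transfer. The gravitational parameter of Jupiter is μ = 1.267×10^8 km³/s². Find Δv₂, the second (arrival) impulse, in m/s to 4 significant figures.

Semi-major axis of the transfer orbit: a_t = (1.433×10^5 + 1.113×10^6)/2 = 6.2815×10^5 km.
Circular speed at r = 1.113×10^6 km: v_c = √(μ/r) = 10.669 km/s.
Transfer-orbit speed at the same r (vis-viva, a = a_t): v_t = √[μ(2/r − 1/a_t)] = 5.0960 km/s.
Δv₂ = |v_t − v_c| = |5.0960 − 10.669| = 5.573 km/s.

Δv₂ = 5573 m/s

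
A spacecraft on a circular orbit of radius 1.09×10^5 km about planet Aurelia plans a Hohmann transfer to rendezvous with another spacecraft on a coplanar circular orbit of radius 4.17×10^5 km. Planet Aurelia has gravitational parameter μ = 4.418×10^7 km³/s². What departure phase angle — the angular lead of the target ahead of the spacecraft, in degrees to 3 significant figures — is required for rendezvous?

φ = 89.8°

Semi-major axis of the transfer orbit: a_t = (1.090×10^5 + 4.170×10^5)/2 = 2.630×10^5 km.
The half-period of the transfer ellipse is t = π√(a_t³/μ) = 63748.60 s.
The target's mean motion on its circular orbit is ω₂ = √(μ/r₂³) = 2.468362×10^-5 rad/s.
Angle swept by the target during transfer: ω₂·t = 1.57355 rad = 90.16°.
The spacecraft traverses 180° on the transfer ellipse, so the target must lead by 180° − 90.16° = 89.8°.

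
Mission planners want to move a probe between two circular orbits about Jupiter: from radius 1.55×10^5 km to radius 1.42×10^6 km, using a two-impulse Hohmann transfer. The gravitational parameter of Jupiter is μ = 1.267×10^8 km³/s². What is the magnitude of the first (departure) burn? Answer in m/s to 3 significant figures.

Δv₁ = 9800 m/s

Semi-major axis of the transfer orbit: a_t = (1.550×10^5 + 1.420×10^6)/2 = 7.875×10^5 km.
On the circular orbit at r = 1.550×10^5 km, v_c = √(μ/r) = 28.5905 km/s.
Transfer-orbit speed at the same r (vis-viva, a = a_t): v_t = √[μ(2/r − 1/a_t)] = 38.3921 km/s.
Δv₁ = |v_t − v_c| = |38.3921 − 28.5905| = 9.802 km/s.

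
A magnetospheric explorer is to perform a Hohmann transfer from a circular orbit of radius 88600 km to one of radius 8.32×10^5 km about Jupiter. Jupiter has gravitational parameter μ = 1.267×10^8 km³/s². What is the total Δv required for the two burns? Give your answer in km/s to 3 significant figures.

The Hohmann ellipse has a_t = (r₁ + r₂)/2 = 4.603×10^5 km.
At r₁ the circular-orbit speed is v₁ = √(μ/r₁) = 37.816 km/s.
Transfer-orbit speed at r₁ (v² = μ(2/r − 1/a)): v_p = √[μ(2/r₁ − 1/a_t)] = 50.841 km/s.
First burn Δv₁ = |v_p − v₁| = 13.025 km/s.
At r₂, v₂ = √(μ/r₂) = 12.34033 km/s.
Transfer-orbit speed at r₂: v_a = √[μ(2/r₂ − 1/a_t)] = 5.414059 km/s.
Second burn Δv₂ = |v₂ − v_a| = 6.9263 km/s.
Δv = Δv₁ + Δv₂ = 13.025 + 6.9263 = 19.95 km/s.

Δv = 20.0 km/s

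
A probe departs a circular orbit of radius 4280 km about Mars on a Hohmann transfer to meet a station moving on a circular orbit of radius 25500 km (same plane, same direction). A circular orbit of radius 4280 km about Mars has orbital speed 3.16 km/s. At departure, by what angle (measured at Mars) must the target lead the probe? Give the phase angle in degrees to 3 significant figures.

From the circular-orbit relation v² = μ/r at r = 4280 km: μ = v²r = (3.16)² × 4280 = 42738.4 km³/s².
Transfer-ellipse semi-major axis a_t = (r₁ + r₂)/2 = (4280 + 25500)/2 = 14890 km.
The half-period of the transfer ellipse is t = π√(a_t³/μ) = 27610 s.
Target angular speed ω₂ = √(μ/r₂³) = 5.077×10^-5 rad/s.
Angle swept by the target during transfer: ω₂·t = 1.4018 rad = 80.32°.
Arrival is 180° from departure on the ellipse, so φ = 180° − 80.32° = 99.7°.

φ = 99.7°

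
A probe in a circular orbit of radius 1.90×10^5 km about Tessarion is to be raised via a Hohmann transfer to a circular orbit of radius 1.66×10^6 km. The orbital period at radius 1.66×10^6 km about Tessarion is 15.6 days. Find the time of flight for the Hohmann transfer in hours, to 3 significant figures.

t = 77.9 hours

From Kepler's third law T² = 4π²r³/μ at r = 1.66×10^6 km, T = 15.6 days = 15.6 × 86400 s = 1.34784×10^6 s: μ = 4π²r³/T² = 9.94048×10^7 km³/s².
The Hohmann ellipse has a_t = (r₁ + r₂)/2 = 9.250×10^5 km.
Transfer time t = π√(a_t³/μ) = π√((9.250×10^5)³ / 9.94048×10^7) = 2.803×10^5 s.
Converting: 2.803×10^5 s ÷ 3600 s/hour = 77.9 hours.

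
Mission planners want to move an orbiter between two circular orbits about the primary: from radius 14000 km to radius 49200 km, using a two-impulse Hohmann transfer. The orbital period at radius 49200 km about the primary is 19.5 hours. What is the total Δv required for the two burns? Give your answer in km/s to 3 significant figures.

Δv = 3.52 km/s

From Kepler's third law T² = 4π²r³/μ at r = 49200 km, T = 19.5 hours = 19.5 × 3600 s = 70200 s: μ = 4π²r³/T² = 9.54071×10^5 km³/s².
Transfer-ellipse semi-major axis a_t = (r₁ + r₂)/2 = (14000 + 49200)/2 = 31600 km.
At r₁ the circular-orbit speed is v₁ = √(μ/r₁) = 8.255 km/s.
On the transfer ellipse at r₁, v² = μ(2/r − 1/a) gives v_p = √[μ(2/r₁ − 1/a_t)] = 10.30 km/s.
First burn Δv₁ = |v_p − v₁| = 2.045 km/s.
Circular speed at r₂: v₂ = √(μ/r₂) = 4.404 km/s.
Transfer-orbit speed at r₂: v_a = √[μ(2/r₂ − 1/a_t)] = 2.931 km/s.
Second burn Δv₂ = |v₂ − v_a| = 1.473 km/s.
Δv = Δv₁ + Δv₂ = 2.045 + 1.473 = 3.518 km/s.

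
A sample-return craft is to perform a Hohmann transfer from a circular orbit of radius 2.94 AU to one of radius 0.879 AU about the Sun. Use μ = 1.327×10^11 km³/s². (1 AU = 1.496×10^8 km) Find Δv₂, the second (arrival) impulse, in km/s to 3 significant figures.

Δv₂ = 7.65 km/s

In km: r₁ = 2.94 × 1.496×10^8 = 4.39824×10^8 km; r₂ = 0.879 × 1.496×10^8 = 1.314984×10^8 km.
Semi-major axis of the transfer orbit: a_t = (4.39824×10^8 + 1.314984×10^8)/2 = 2.856612×10^8 km.
Circular speed at r = 1.314984×10^8 km: v_c = √(μ/r) = 31.7669 km/s.
Transfer-orbit speed at the same r (vis-viva, a = a_t): v_t = √[μ(2/r − 1/a_t)] = 39.4175 km/s.
Δv₂ = |v_t − v_c| = |39.4175 − 31.7669| = 7.651 km/s.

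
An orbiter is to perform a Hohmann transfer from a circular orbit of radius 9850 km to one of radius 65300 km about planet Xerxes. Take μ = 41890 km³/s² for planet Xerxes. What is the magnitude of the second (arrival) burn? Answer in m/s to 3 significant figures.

Transfer-ellipse semi-major axis a_t = (r₁ + r₂)/2 = (9850 + 65300)/2 = 37575 km.
Circular speed at r = 65300 km: v_c = √(μ/r) = 0.80094 km/s.
Transfer-orbit speed at the same r (vis-viva, a = a_t): v_t = √[μ(2/r − 1/a_t)] = 0.41008 km/s.
Δv₂ = |v_t − v_c| = |0.41008 − 0.80094| = 0.3909 km/s.

Δv₂ = 391 m/s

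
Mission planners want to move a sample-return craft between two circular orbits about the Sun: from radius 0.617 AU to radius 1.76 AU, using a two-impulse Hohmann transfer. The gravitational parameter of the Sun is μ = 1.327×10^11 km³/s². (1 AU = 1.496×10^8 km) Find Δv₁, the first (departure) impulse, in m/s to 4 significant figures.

Δv₁ = 8224 m/s

In km: r₁ = 0.617 × 1.496×10^8 = 9.23032×10^7 km; r₂ = 1.76 × 1.496×10^8 = 2.63296×10^8 km.
The Hohmann ellipse has a_t = (r₁ + r₂)/2 = 1.777996×10^8 km.
Circular speed at r = 9.23032×10^7 km: v_c = √(μ/r) = 37.9164 km/s.
Vis-viva on the transfer ellipse at r = 9.23032×10^7 km gives v_t = √[μ(2/r − 1/a_t)] = 46.1407 km/s.
Δv₁ = |v_t − v_c| = |46.1407 − 37.9164| = 8.224 km/s.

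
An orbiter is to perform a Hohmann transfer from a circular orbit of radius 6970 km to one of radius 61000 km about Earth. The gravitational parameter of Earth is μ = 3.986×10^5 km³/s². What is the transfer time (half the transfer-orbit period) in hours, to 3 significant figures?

Semi-major axis of the transfer orbit: a_t = (6970 + 61000)/2 = 33985 km.
By Kepler's third law the transfer-orbit period is T = 2π√(a_t³/μ), so t = T/2 = 31180 s.
Converting: 31180 s ÷ 3600 s/hour = 8.66 hours.

t = 8.66 hours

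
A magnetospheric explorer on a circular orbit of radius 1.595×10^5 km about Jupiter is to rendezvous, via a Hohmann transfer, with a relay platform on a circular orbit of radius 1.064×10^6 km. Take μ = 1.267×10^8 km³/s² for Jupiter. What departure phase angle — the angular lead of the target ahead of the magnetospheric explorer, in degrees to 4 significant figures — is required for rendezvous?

The Hohmann ellipse has a_t = (r₁ + r₂)/2 = 6.1175×10^5 km.
Transfer time t = π√(a_t³/μ) = 1.3354×10^5 s.
The target's mean motion on its circular orbit is ω₂ = √(μ/r₂³) = 1.0256×10^-5 rad/s.
Angle swept by the target during transfer: ω₂·t = 1.3696 rad = 78.47°.
The magnetospheric explorer traverses 180° on the transfer ellipse, so the target must lead by 180° − 78.47° = 101.5°.

φ = 101.5°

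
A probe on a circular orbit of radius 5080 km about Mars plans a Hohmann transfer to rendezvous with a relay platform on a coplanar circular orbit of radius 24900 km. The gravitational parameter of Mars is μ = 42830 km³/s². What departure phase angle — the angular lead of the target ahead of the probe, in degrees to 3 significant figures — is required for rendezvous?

Transfer-ellipse semi-major axis a_t = (r₁ + r₂)/2 = (5080 + 24900)/2 = 14990 km.
The half-period of the transfer ellipse is t = π√(a_t³/μ) = 27860 s.
Target angular speed ω₂ = √(μ/r₂³) = 5.267×10^-5 rad/s.
Angle swept by the target during transfer: ω₂·t = 1.4674 rad = 84.08°.
Arrival is 180° from departure on the ellipse, so φ = 180° − 84.08° = 95.9°.

φ = 95.9°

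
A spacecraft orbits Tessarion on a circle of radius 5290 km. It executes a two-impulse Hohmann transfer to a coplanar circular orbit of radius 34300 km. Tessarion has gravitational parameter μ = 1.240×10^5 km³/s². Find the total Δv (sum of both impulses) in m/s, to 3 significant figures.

Semi-major axis of the transfer orbit: a_t = (5290 + 34300)/2 = 19795 km.
At r₁ the circular-orbit speed is v₁ = √(μ/r₁) = 4.8415 km/s.
Transfer-orbit speed at r₁ (vis-viva): v_p = √[μ(2/r₁ − 1/a_t)] = 6.3731 km/s.
First burn Δv₁ = |v_p − v₁| = 1.532 km/s.
Circular speed at r₂: v₂ = √(μ/r₂) = 1.901358 km/s.
Transfer-orbit speed at r₂: v_a = √[μ(2/r₂ − 1/a_t)] = 0.9829103 km/s.
Second burn Δv₂ = |v₂ − v_a| = 0.9184 km/s.
Δv = Δv₁ + Δv₂ = 1.532 + 0.9184 = 2.450 km/s.

Δv = 2450 m/s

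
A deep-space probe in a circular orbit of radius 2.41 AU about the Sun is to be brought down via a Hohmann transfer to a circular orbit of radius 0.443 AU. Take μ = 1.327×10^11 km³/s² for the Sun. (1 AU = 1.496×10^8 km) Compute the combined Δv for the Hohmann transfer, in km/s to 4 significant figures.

In km: r₁ = 2.41 × 1.496×10^8 = 3.60536×10^8 km; r₂ = 0.443 × 1.496×10^8 = 6.62728×10^7 km.
Transfer-ellipse semi-major axis a_t = (r₁ + r₂)/2 = (3.60536×10^8 + 6.62728×10^7)/2 = 2.134044×10^8 km.
Circular speed at r₁: v₁ = √(μ/r₁) = √(1.327×10^11/3.60536×10^8) = 19.1850 km/s.
Transfer-orbit speed at r₁ (vis-viva): v_a = √[μ(2/r₁ − 1/a_t)] = 10.6912 km/s.
First burn Δv₁ = |v_a − v₁| = 8.4938 km/s.
At r₂, v₂ = √(μ/r₂) = 44.747 km/s.
Transfer-orbit speed at r₂: v_p = √[μ(2/r₂ − 1/a_t)] = 58.162 km/s.
Second burn Δv₂ = |v₂ − v_p| = 13.415 km/s.
Total Δv = Δv₁ + Δv₂ = 21.91 km/s.

Δv = 21.91 km/s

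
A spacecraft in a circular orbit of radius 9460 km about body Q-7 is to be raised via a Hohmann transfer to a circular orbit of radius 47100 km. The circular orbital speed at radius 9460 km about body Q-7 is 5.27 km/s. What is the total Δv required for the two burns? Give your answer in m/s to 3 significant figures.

Δv = 2530 m/s

From the circular-orbit relation v² = μ/r at r = 9460 km: μ = v²r = (5.27)² × 9460 = 2.62732×10^5 km³/s².
Transfer-ellipse semi-major axis a_t = (r₁ + r₂)/2 = (9460 + 47100)/2 = 28280 km.
At r₁ the circular-orbit speed is v₁ = √(μ/r₁) = 5.270 km/s.
Transfer-orbit speed at r₁ (vis-viva equation): v_p = √[μ(2/r₁ − 1/a_t)] = 6.801 km/s.
First burn Δv₁ = |v_p − v₁| = 1.531 km/s.
Circular speed at r₂: v₂ = √(μ/r₂) = 2.3618 km/s.
Transfer-orbit speed at r₂: v_a = √[μ(2/r₂ − 1/a_t)] = 1.3660 km/s.
Second burn Δv₂ = |v₂ − v_a| = 0.9958 km/s.
Total Δv = Δv₁ + Δv₂ = 2.527 km/s.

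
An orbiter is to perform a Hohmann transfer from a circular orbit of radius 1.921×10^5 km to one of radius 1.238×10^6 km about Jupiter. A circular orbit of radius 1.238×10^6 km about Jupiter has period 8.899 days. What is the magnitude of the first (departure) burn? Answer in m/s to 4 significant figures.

From Kepler's third law T² = 4π²r³/μ at r = 1.238×10^6 km, T = 8.899 days = 8.899 × 86400 s = 7.688736×10^5 s: μ = 4π²r³/T² = 1.26710×10^8 km³/s².
Transfer-ellipse semi-major axis a_t = (r₁ + r₂)/2 = (1.921×10^5 + 1.238×10^6)/2 = 7.1505×10^5 km.
On the circular orbit at r = 1.921×10^5 km, v_c = √(μ/r) = 25.683 km/s.
Transfer-orbit speed at the same r (vis-viva, a = a_t): v_t = √[μ(2/r − 1/a_t)] = 33.794 km/s.
Δv₁ = |v_t − v_c| = |33.794 − 25.683| = 8.111 km/s.

Δv₁ = 8111 m/s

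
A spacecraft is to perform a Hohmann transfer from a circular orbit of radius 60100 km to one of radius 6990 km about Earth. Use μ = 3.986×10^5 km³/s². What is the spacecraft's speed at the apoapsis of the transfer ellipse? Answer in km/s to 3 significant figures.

v = 1.18 km/s

The Hohmann ellipse has a_t = (r₁ + r₂)/2 = 33545 km.
At apoapsis, r = 60100 km.
Applying v² = μ(2/r − 1/a_t): v = 1.176 km/s.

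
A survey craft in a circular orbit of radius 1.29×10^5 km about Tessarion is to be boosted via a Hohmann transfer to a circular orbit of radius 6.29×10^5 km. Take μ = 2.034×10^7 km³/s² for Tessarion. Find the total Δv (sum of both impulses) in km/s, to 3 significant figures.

Δv = 5.99 km/s

Transfer-ellipse semi-major axis a_t = (r₁ + r₂)/2 = (1.290×10^5 + 6.290×10^5)/2 = 3.790×10^5 km.
Circular speed at r₁: v₁ = √(μ/r₁) = √(2.034×10^7/1.290×10^5) = 12.56 km/s.
Transfer-orbit speed at r₁ (vis-viva): v_p = √[μ(2/r₁ − 1/a_t)] = 16.18 km/s.
First burn Δv₁ = |v_p − v₁| = 3.620 km/s.
At r₂, v₂ = √(μ/r₂) = 5.687 km/s.
Transfer-orbit speed at r₂: v_a = √[μ(2/r₂ − 1/a_t)] = 3.318 km/s.
Second burn Δv₂ = |v₂ − v_a| = 2.369 km/s.
Total Δv = Δv₁ + Δv₂ = 5.989 km/s.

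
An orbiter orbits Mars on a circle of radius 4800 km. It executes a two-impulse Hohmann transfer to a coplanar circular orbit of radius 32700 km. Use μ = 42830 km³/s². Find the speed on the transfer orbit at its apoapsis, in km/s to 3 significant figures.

Semi-major axis of the transfer orbit: a_t = (4800 + 32700)/2 = 18750 km.
At apoapsis, r = 32700 km.
From the vis-viva equation, v = √[μ(2/r − 1/a_t)] = 0.5791 km/s.

v = 0.579 km/s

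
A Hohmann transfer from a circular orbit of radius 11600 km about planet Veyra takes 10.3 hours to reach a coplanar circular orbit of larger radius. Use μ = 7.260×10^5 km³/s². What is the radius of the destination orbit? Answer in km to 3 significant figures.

r₂ = 81600 km

Transfer time t = 10.3 hours = 37080 s, and t = π√(a_t³/μ).
So a_t = (μ t²/π²)^(1/3) = (7.260×10^5 × (37080)² / π²)^(1/3) = 46591 km.
Since a_t = (r₁ + r₂)/2, r₂ = 2a_t − r₁ = 2×46591 − 11600 = 81582 km.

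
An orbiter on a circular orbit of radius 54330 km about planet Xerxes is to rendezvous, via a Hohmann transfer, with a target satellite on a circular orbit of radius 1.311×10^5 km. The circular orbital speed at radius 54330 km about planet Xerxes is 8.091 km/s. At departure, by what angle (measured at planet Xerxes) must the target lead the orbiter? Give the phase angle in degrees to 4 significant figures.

From the circular-orbit relation v² = μ/r at r = 54330 km: μ = v²r = (8.091)² × 54330 = 3.55667×10^6 km³/s².
The Hohmann ellipse has a_t = (r₁ + r₂)/2 = 92715 km.
The half-period of the transfer ellipse is t = π√(a_t³/μ) = 47028 s.
The target's mean motion on its circular orbit is ω₂ = √(μ/r₂³) = 3.9730×10^-5 rad/s.
Angle swept by the target during transfer: ω₂·t = 1.8684 rad = 107.05°.
The orbiter traverses 180° on the transfer ellipse, so the target must lead by 180° − 107.05° = 72.95°.

φ = 72.95°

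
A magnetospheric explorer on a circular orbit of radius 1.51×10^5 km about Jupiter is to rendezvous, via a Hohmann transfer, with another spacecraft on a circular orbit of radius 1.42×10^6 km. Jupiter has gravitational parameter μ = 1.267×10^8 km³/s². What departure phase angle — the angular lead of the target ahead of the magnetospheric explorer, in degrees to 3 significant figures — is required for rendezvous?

φ = 106°

Semi-major axis of the transfer orbit: a_t = (1.510×10^5 + 1.420×10^6)/2 = 7.855×10^5 km.
The half-period of the transfer ellipse is t = π√(a_t³/μ) = 1.94304×10^5 s.
The target's mean motion on its circular orbit is ω₂ = √(μ/r₂³) = 6.65205×10^-6 rad/s.
Angle swept by the target during transfer: ω₂·t = 1.29252 rad = 74.06°.
The magnetospheric explorer traverses 180° on the transfer ellipse, so the target must lead by 180° − 74.06° = 106°.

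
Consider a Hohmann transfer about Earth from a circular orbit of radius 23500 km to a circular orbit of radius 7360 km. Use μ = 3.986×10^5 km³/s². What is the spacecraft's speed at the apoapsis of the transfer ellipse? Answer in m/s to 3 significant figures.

v = 2840 m/s

Semi-major axis of the transfer orbit: a_t = (23500 + 7360)/2 = 15430 km.
At apoapsis, r = 23500 km.
Vis-viva: v = √[μ(2/r − 1/a_t)] = √[3.986×10^5 × (2/23500 − 1/15430)] = 2.844 km/s.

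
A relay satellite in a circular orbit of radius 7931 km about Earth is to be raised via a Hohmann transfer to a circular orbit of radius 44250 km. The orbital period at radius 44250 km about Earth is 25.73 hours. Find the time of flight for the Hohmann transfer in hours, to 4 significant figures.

t = 5.825 hours

From Kepler's third law T² = 4π²r³/μ at r = 44250 km, T = 25.73 hours = 25.73 × 3600 s = 92628 s: μ = 4π²r³/T² = 3.98671×10^5 km³/s².
Transfer-ellipse semi-major axis a_t = (r₁ + r₂)/2 = (7931 + 44250)/2 = 26090.5 km.
By Kepler's third law the transfer-orbit period is T = 2π√(a_t³/μ), so t = T/2 = 20970 s.
Converting: 20970 s ÷ 3600 s/hour = 5.825 hours.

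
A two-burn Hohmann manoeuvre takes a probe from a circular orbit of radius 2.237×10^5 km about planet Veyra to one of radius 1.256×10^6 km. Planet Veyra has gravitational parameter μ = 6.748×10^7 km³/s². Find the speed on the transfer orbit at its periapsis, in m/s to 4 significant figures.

v = 22630 m/s

Semi-major axis of the transfer orbit: a_t = (2.237×10^5 + 1.256×10^6)/2 = 7.3985×10^5 km.
At periapsis, r = 2.237×10^5 km.
Vis-viva: v = √[μ(2/r − 1/a_t)] = √[6.748×10^7 × (2/2.237×10^5 − 1/7.3985×10^5)] = 22.63 km/s.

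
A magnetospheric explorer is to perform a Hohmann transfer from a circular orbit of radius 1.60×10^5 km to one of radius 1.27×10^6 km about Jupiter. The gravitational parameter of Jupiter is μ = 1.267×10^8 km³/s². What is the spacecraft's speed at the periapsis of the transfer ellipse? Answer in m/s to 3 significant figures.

The Hohmann ellipse has a_t = (r₁ + r₂)/2 = 7.150×10^5 km.
The periapsis of the transfer ellipse is at r = 1.600×10^5 km.
From the vis-viva equation, v = √[μ(2/r − 1/a_t)] = 37.50 km/s.

v = 37500 m/s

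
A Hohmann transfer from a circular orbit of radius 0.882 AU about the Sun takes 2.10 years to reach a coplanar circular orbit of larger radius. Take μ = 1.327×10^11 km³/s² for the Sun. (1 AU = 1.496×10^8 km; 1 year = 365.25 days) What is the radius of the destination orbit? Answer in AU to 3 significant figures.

r₂ = 4.32 AU

In km: r₁ = 0.882 × 1.496×10^8 = 1.319472×10^8 km.
Transfer time t = 2.10 years × 365.25 × 86400 s = 6.627096×10^7 s, and t = π√(a_t³/μ).
So a_t = (μ t²/π²)^(1/3) = (1.327×10^11 × (6.627096×10^7)² / π²)^(1/3) = 3.8941×10^8 km.
Since a_t = (r₁ + r₂)/2, r₂ = 2a_t − r₁ = 2×3.8941×10^8 − 1.319472×10^8 = 6.468728×10^8 km.
In AU: r₂ = 6.468728×10^8 / 1.496×10^8 = 4.32 AU.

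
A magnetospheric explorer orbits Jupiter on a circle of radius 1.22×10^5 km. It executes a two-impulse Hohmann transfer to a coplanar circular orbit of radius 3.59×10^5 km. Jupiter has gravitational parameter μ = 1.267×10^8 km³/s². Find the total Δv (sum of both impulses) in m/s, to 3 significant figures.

Transfer-ellipse semi-major axis a_t = (r₁ + r₂)/2 = (1.220×10^5 + 3.590×10^5)/2 = 2.405×10^5 km.
Circular speed at r₁: v₁ = √(μ/r₁) = √(1.267×10^8/1.220×10^5) = 32.226 km/s.
On the transfer ellipse at r₁, v² = μ(2/r − 1/a) gives v_p = √[μ(2/r₁ − 1/a_t)] = 39.373 km/s.
First burn Δv₁ = |v_p − v₁| = 7.147 km/s.
At r₂, v₂ = √(μ/r₂) = 18.786 km/s.
Transfer-orbit speed at r₂: v_a = √[μ(2/r₂ − 1/a_t)] = 13.380 km/s.
Second burn Δv₂ = |v₂ − v_a| = 5.406 km/s.
Total Δv = Δv₁ + Δv₂ = 12.55 km/s.

Δv = 12600 m/s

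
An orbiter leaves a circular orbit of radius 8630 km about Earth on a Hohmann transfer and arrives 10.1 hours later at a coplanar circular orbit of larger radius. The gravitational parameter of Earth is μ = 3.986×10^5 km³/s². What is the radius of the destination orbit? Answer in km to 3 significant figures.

Transfer time t = 10.1 hours = 36360 s, and t = π√(a_t³/μ).
So a_t = (μ t²/π²)^(1/3) = (3.986×10^5 × (36360)² / π²)^(1/3) = 37656 km.
Since a_t = (r₁ + r₂)/2, r₂ = 2a_t − r₁ = 2×37656 − 8630 = 66682 km.

r₂ = 66700 km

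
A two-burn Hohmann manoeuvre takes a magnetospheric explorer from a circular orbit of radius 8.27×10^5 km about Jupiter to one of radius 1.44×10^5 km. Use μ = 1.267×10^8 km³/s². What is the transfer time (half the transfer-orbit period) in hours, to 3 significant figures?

t = 26.2 hours

Semi-major axis of the transfer orbit: a_t = (8.270×10^5 + 1.440×10^5)/2 = 4.855×10^5 km.
By Kepler's third law the transfer-orbit period is T = 2π√(a_t³/μ), so t = T/2 = 94420 s.
Converting: 94420 s ÷ 3600 s/hour = 26.2 hours.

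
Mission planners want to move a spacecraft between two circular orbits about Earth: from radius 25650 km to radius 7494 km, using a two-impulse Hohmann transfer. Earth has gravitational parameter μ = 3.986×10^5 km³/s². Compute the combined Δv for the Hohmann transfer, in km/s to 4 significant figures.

Semi-major axis of the transfer orbit: a_t = (25650 + 7494)/2 = 16572 km.
At r₁ the circular-orbit speed is v₁ = √(μ/r₁) = 3.942 km/s.
Transfer-orbit speed at r₁ (vis-viva): v_a = √[μ(2/r₁ − 1/a_t)] = 2.651 km/s.
First burn Δv₁ = |v_a − v₁| = 1.291 km/s.
At r₂, v₂ = √(μ/r₂) = 7.293 km/s.
Transfer-orbit speed at r₂: v_p = √[μ(2/r₂ − 1/a_t)] = 9.073 km/s.
Second burn Δv₂ = |v₂ − v_p| = 1.780 km/s.
Total Δv = Δv₁ + Δv₂ = 3.071 km/s.

Δv = 3.071 km/s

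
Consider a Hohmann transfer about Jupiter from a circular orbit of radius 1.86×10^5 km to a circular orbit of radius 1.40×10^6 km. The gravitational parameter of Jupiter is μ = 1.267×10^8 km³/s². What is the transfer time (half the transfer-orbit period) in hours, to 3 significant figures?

The Hohmann ellipse has a_t = (r₁ + r₂)/2 = 7.930×10^5 km.
Transfer time t = π√(a_t³/μ) = π√((7.930×10^5)³ / 1.267×10^8) = 1.9709×10^5 s.
Converting: 1.9709×10^5 s ÷ 3600 s/hour = 54.7 hours.

t = 54.7 hours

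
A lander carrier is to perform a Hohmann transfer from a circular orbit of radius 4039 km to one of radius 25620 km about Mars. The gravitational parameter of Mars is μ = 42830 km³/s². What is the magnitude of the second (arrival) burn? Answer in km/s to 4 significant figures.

Δv₂ = 0.6182 km/s

Semi-major axis of the transfer orbit: a_t = (4039 + 25620)/2 = 14829.5 km.
On the circular orbit at r = 25620 km, v_c = √(μ/r) = 1.293 km/s.
Vis-viva on the transfer ellipse at r = 25620 km gives v_t = √[μ(2/r − 1/a_t)] = 0.6748 km/s.
Δv₂ = |v_t − v_c| = |0.6748 − 1.293| = 0.6182 km/s.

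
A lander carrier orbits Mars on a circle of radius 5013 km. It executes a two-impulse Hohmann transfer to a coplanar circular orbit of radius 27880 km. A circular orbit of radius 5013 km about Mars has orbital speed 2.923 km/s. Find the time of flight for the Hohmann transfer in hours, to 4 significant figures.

From the circular-orbit relation v² = μ/r at r = 5013 km: μ = v²r = (2.923)² × 5013 = 42830.7 km³/s².
Transfer-ellipse semi-major axis a_t = (r₁ + r₂)/2 = (5013 + 27880)/2 = 16446.5 km.
Transfer time t = π√(a_t³/μ) = π√((16446.5)³ / 42830.7) = 32020 s.
Converting: 32020 s ÷ 3600 s/hour = 8.894 hours.

t = 8.894 hours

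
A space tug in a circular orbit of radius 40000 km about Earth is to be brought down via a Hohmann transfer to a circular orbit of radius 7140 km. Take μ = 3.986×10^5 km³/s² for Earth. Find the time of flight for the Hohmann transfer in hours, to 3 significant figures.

Transfer-ellipse semi-major axis a_t = (r₁ + r₂)/2 = (40000 + 7140)/2 = 23570 km.
Transfer time t = π√(a_t³/μ) = π√((23570)³ / 3.986×10^5) = 18010 s.
Converting: 18010 s ÷ 3600 s/hour = 5.00 hours.

t = 5.00 hours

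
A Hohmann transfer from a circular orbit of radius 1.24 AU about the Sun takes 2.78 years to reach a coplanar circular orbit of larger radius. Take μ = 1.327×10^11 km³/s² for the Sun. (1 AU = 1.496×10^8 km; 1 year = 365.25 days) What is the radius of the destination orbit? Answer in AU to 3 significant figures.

In km: r₁ = 1.24 × 1.496×10^8 = 1.85504×10^8 km.
Transfer time t = 2.78 years × 365.25 × 86400 s = 8.7730128×10^7 s, and t = π√(a_t³/μ).
So a_t = (μ t²/π²)^(1/3) = (1.327×10^11 × (8.7730128×10^7)² / π²)^(1/3) = 4.6949×10^8 km.
Since a_t = (r₁ + r₂)/2, r₂ = 2a_t − r₁ = 2×4.6949×10^8 − 1.85504×10^8 = 7.53476×10^8 km.
In AU: r₂ = 7.53476×10^8 / 1.496×10^8 = 5.04 AU.

r₂ = 5.04 AU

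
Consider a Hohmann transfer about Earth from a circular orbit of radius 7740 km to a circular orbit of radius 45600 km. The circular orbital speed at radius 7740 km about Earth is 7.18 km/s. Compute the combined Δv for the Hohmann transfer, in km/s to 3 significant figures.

From the circular-orbit relation v² = μ/r at r = 7740 km: μ = v²r = (7.18)² × 7740 = 3.99016×10^5 km³/s².
Semi-major axis of the transfer orbit: a_t = (7740 + 45600)/2 = 26670 km.
Circular speed at r₁: v₁ = √(μ/r₁) = √(3.99016×10^5/7740) = 7.180 km/s.
On the transfer ellipse at r₁, vis-viva gives v_p = √[μ(2/r₁ − 1/a_t)] = 9.388 km/s.
First burn Δv₁ = |v_p − v₁| = 2.208 km/s.
At r₂, v₂ = √(μ/r₂) = 2.95810 km/s.
Transfer-orbit speed at r₂: v_a = √[μ(2/r₂ − 1/a_t)] = 1.59357 km/s.
Second burn Δv₂ = |v₂ − v_a| = 1.365 km/s.
Total Δv = Δv₁ + Δv₂ = 3.573 km/s.

Δv = 3.57 km/s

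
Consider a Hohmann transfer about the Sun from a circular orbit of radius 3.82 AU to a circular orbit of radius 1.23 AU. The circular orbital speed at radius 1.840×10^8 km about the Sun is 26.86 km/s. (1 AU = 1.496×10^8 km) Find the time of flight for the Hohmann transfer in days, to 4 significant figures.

From the circular-orbit relation v² = μ/r at r = 1.840×10^8 km: μ = v²r = (26.86)² × 1.840×10^8 = 1.32749×10^11 km³/s².
In km: r₁ = 3.82 × 1.496×10^8 = 5.71472×10^8 km; r₂ = 1.23 × 1.496×10^8 = 1.84008×10^8 km.
The Hohmann ellipse has a_t = (r₁ + r₂)/2 = 3.7774×10^8 km.
Half the transfer-orbit period gives t = π√(a_t³/μ) = 6.3303×10^7 s.
Converting: 6.3303×10^7 s ÷ 86400 s/day = 732.7 days.

t = 732.7 days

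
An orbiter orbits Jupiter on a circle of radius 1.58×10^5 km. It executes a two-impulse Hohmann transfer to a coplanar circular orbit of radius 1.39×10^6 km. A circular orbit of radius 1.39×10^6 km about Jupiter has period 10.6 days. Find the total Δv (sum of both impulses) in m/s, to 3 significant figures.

From Kepler's third law T² = 4π²r³/μ at r = 1.39×10^6 km, T = 10.6 days = 10.6 × 86400 s = 9.1584×10^5 s: μ = 4π²r³/T² = 1.26405×10^8 km³/s².
The Hohmann ellipse has a_t = (r₁ + r₂)/2 = 7.740×10^5 km.
Circular speed at r₁: v₁ = √(μ/r₁) = √(1.26405×10^8/1.580×10^5) = 28.28 km/s.
Transfer-orbit speed at r₁ (v² = μ(2/r − 1/a)): v_p = √[μ(2/r₁ − 1/a_t)] = 37.90 km/s.
First burn Δv₁ = |v_p − v₁| = 9.620 km/s.
At r₂, v₂ = √(μ/r₂) = 9.5362 km/s.
Transfer-orbit speed at r₂: v_a = √[μ(2/r₂ − 1/a_t)] = 4.3086 km/s.
Second burn Δv₂ = |v₂ − v_a| = 5.228 km/s.
Δv = Δv₁ + Δv₂ = 9.620 + 5.228 = 14.85 km/s.

Δv = 14800 m/s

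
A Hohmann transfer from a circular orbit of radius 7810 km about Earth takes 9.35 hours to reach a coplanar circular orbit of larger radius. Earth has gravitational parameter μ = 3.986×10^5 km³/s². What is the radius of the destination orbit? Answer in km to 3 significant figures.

r₂ = 63700 km

Transfer time t = 9.35 hours = 33660 s, and t = π√(a_t³/μ).
So a_t = (μ t²/π²)^(1/3) = (3.986×10^5 × (33660)² / π²)^(1/3) = 35768 km.
Since a_t = (r₁ + r₂)/2, r₂ = 2a_t − r₁ = 2×35768 − 7810 = 63726 km.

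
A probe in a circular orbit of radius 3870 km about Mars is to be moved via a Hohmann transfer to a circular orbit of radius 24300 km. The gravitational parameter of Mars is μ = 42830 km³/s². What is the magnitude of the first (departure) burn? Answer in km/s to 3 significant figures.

The Hohmann ellipse has a_t = (r₁ + r₂)/2 = 14085 km.
Circular speed at r = 3870 km: v_c = √(μ/r) = 3.327 km/s.
Vis-viva on the transfer ellipse at r = 3870 km gives v_t = √[μ(2/r − 1/a_t)] = 4.370 km/s.
Δv₁ = |v_t − v_c| = |4.370 − 3.327| = 1.043 km/s.

Δv₁ = 1.04 km/s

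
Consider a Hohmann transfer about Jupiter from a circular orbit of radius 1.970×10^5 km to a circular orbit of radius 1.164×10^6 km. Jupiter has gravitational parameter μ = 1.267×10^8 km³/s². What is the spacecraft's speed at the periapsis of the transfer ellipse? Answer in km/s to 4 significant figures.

Transfer-ellipse semi-major axis a_t = (r₁ + r₂)/2 = (1.970×10^5 + 1.164×10^6)/2 = 6.805×10^5 km.
The periapsis of the transfer ellipse is at r = 1.970×10^5 km.
From the vis-viva equation, v = √[μ(2/r − 1/a_t)] = 33.17 km/s.

v = 33.17 km/s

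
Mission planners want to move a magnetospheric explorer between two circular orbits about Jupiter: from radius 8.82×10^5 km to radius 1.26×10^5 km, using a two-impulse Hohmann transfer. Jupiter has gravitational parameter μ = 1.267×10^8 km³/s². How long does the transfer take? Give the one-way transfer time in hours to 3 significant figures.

t = 27.7 hours

Transfer-ellipse semi-major axis a_t = (r₁ + r₂)/2 = (8.820×10^5 + 1.260×10^5)/2 = 5.040×10^5 km.
By Kepler's third law the transfer-orbit period is T = 2π√(a_t³/μ), so t = T/2 = 99860 s.
Converting: 99860 s ÷ 3600 s/hour = 27.7 hours.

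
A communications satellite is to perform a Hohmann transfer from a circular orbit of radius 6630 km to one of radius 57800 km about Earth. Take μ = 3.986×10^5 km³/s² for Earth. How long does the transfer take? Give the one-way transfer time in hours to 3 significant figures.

t = 7.99 hours

The Hohmann ellipse has a_t = (r₁ + r₂)/2 = 32215 km.
Transfer time t = π√(a_t³/μ) = π√((32215)³ / 3.986×10^5) = 28770 s.
Converting: 28770 s ÷ 3600 s/hour = 7.99 hours.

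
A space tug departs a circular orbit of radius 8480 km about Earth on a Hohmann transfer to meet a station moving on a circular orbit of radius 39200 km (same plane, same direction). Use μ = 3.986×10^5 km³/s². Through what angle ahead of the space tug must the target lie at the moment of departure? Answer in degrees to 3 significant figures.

φ = 94.6°

Semi-major axis of the transfer orbit: a_t = (8480 + 39200)/2 = 23840 km.
The half-period of the transfer ellipse is t = π√(a_t³/μ) = 18320 s.
The target's mean motion on its circular orbit is ω₂ = √(μ/r₂³) = 8.135×10^-5 rad/s.
Angle swept by the target during transfer: ω₂·t = 1.490 rad = 85.37°.
Arrival is 180° from departure on the ellipse, so φ = 180° − 85.37° = 94.6°.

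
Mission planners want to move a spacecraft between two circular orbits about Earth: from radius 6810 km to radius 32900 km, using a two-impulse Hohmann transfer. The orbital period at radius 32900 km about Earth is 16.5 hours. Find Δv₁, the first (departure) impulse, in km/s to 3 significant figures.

Δv₁ = 2.20 km/s

From Kepler's third law T² = 4π²r³/μ at r = 32900 km, T = 16.5 hours = 16.5 × 3600 s = 59400 s: μ = 4π²r³/T² = 3.98451×10^5 km³/s².
The Hohmann ellipse has a_t = (r₁ + r₂)/2 = 19855 km.
On the circular orbit at r = 6810 km, v_c = √(μ/r) = 7.649 km/s.
Transfer-orbit speed at the same r (vis-viva, a = a_t): v_t = √[μ(2/r − 1/a_t)] = 9.846 km/s.
Δv₁ = |v_t − v_c| = |9.846 − 7.649| = 2.197 km/s.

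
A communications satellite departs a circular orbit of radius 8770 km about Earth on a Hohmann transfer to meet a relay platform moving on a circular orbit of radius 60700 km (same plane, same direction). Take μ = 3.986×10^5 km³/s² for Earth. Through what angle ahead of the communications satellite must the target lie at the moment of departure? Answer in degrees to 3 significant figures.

Semi-major axis of the transfer orbit: a_t = (8770 + 60700)/2 = 34735 km.
The half-period of the transfer ellipse is t = π√(a_t³/μ) = 32210 s.
Target angular speed ω₂ = √(μ/r₂³) = 4.222×10^-5 rad/s.
Angle swept by the target during transfer: ω₂·t = 1.360 rad = 77.92°.
Arrival is 180° from departure on the ellipse, so φ = 180° − 77.92° = 102°.

φ = 102°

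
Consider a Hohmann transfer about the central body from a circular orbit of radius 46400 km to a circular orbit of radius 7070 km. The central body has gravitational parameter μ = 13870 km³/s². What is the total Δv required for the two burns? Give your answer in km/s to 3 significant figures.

Δv = 0.710 km/s

Transfer-ellipse semi-major axis a_t = (r₁ + r₂)/2 = (46400 + 7070)/2 = 26735 km.
At r₁ the circular-orbit speed is v₁ = √(μ/r₁) = 0.54674 km/s.
Transfer-orbit speed at r₁ (vis-viva): v_a = √[μ(2/r₁ − 1/a_t)] = 0.28116 km/s.
First burn Δv₁ = |v_a − v₁| = 0.2656 km/s.
At r₂, v₂ = √(μ/r₂) = 1.4006 km/s.
Transfer-orbit speed at r₂: v_p = √[μ(2/r₂ − 1/a_t)] = 1.8452 km/s.
Second burn Δv₂ = |v₂ − v_p| = 0.4446 km/s.
Δv = Δv₁ + Δv₂ = 0.2656 + 0.4446 = 0.7102 km/s.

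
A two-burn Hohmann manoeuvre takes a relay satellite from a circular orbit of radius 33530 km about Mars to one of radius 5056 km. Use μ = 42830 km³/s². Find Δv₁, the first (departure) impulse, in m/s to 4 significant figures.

Δv₁ = 551.6 m/s

Semi-major axis of the transfer orbit: a_t = (33530 + 5056)/2 = 19293 km.
Circular speed at r = 33530 km: v_c = √(μ/r) = 1.1302 km/s.
Vis-viva on the transfer ellipse at r = 33530 km gives v_t = √[μ(2/r − 1/a_t)] = 0.57858 km/s.
Δv₁ = |v_t − v_c| = |0.57858 − 1.1302| = 0.5516 km/s.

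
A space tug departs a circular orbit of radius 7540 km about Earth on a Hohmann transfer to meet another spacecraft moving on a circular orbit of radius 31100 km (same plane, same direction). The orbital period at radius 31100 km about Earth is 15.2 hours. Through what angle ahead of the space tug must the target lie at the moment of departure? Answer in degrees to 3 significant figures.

φ = 91.9°

From Kepler's third law T² = 4π²r³/μ at r = 31100 km, T = 15.2 hours = 15.2 × 3600 s = 54720 s: μ = 4π²r³/T² = 3.96596×10^5 km³/s².
Transfer-ellipse semi-major axis a_t = (r₁ + r₂)/2 = (7540 + 31100)/2 = 19320 km.
The half-period of the transfer ellipse is t = π√(a_t³/μ) = 13396.3 s.
The target's mean motion on its circular orbit is ω₂ = √(μ/r₂³) = 1.14824×10^-4 rad/s.
Angle swept by the target during transfer: ω₂·t = 1.5382 rad = 88.13°.
The space tug traverses 180° on the transfer ellipse, so the target must lead by 180° − 88.13° = 91.9°.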